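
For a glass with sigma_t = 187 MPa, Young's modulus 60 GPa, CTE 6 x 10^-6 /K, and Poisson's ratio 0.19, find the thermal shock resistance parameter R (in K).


Thermal shock resistance: R = sigma * (1 - nu) / (E * alpha)
  Numerator = 187 * (1 - 0.19) = 151.47
  Denominator = 60 * 1000 * (6 x 10^-6) = 0.36
  R = 151.47 / 0.36 = 420.8 K

420.8 K


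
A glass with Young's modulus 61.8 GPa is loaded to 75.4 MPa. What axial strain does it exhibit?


Rearrange E = sigma / epsilon:
  epsilon = sigma / E
  E (MPa) = 61.8 * 1000 = 61800
  epsilon = 75.4 / 61800 = 0.00122

0.00122


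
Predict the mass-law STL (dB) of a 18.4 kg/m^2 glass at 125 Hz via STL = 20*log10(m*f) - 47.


Mass law: STL = 20 * log10(m * f) - 47
  m * f = 18.4 * 125 = 2300
  log10(2300) = 3.36173
  STL = 20 * 3.36173 - 47 = 67.2346 - 47 = 20.2 dB

20.2 dB


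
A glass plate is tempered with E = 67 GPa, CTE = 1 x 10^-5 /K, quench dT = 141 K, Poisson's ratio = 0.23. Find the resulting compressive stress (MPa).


Tempering stress: sigma = E * alpha * dT / (1 - nu)
  E (MPa) = 67 * 1000 = 67000
  Numerator = 67000 * (1 x 10^-5) * 141 = 94.47
  Denominator = 1 - 0.23 = 0.77
  sigma = 94.47 / 0.77 = 122.7 MPa

122.7 MPa


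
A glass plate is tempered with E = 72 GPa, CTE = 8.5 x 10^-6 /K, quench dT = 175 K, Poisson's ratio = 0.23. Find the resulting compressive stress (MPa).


Tempering stress: sigma = E * alpha * dT / (1 - nu)
  E (MPa) = 72 * 1000 = 72000
  Numerator = 72000 * (8.5 x 10^-6) * 175 = 107.1
  Denominator = 1 - 0.23 = 0.77
  sigma = 107.1 / 0.77 = 139.1 MPa

139.1 MPa


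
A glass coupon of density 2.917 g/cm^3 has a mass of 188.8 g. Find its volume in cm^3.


Rearrange rho = m / V:
  V = m / rho
  V = 188.8 / 2.917 = 64.724 cm^3

64.724 cm^3


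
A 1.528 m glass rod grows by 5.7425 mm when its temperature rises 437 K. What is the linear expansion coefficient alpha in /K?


Rearrange dL = alpha * L0 * dT for alpha:
  alpha = dL / (L0 * dT)
  alpha = (5.7425 / 1000) / (1.528 * 437) = 0.0000086 /K = 8.6 x 10^-6 /K

8.6 x 10^-6 /K


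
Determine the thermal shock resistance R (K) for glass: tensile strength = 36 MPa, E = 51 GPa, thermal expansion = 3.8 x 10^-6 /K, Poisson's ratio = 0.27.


Thermal shock resistance: R = sigma * (1 - nu) / (E * alpha)
  Numerator = 36 * (1 - 0.27) = 26.28
  Denominator = 51 * 1000 * (3.8 x 10^-6) = 0.1938
  R = 26.28 / 0.1938 = 135.6 K

135.6 K


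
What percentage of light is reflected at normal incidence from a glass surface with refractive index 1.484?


Fresnel reflectance at normal incidence:
  R = ((n - 1)/(n + 1))^2
  (n - 1)/(n + 1) = (1.484 - 1)/(1.484 + 1) = 0.194847
  R = 0.194847^2 = 0.0379654
  R(%) = 0.0379654 * 100 = 3.797%

3.797%


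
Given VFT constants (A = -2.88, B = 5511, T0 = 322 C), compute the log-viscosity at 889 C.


VFT equation: log(eta) = A + B / (T - T0)
  T - T0 = 889 - 322 = 567
  B / (T - T0) = 5511 / 567 = 9.72
  log(eta) = -2.88 + 9.72 = 6.84

6.84


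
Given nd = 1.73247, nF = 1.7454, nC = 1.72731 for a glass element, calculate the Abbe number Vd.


Abbe number formula: Vd = (nd - 1) / (nF - nC)
  nd - 1 = 1.73247 - 1 = 0.73247
  nF - nC = 1.7454 - 1.72731 = 0.01809
  Vd = 0.73247 / 0.01809 = 40.49

40.49


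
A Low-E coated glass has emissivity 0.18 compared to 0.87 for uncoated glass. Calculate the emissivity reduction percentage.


Percentage reduction = (1 - coated/uncoated) * 100
  Ratio = 0.18 / 0.87 = 0.2069
  Reduction = (1 - 0.2069) * 100 = 79.3%

79.3%


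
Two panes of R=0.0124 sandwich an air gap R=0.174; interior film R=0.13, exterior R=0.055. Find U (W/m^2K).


Total thermal resistance (series):
  R_total = R_in + R_glass + R_air + R_glass + R_out
  R_total = 0.13 + 0.0124 + 0.174 + 0.0124 + 0.055 = 0.3838 m^2K/W
U-value = 1 / R_total = 1 / 0.3838 = 2.606 W/m^2K

2.606 W/m^2K


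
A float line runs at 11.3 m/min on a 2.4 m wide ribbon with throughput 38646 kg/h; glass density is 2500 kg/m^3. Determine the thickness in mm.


Ribbon cross-section from mass balance:
  Volume rate = throughput / density = 38646 / 2500 = 15.4584 m^3/h
  thickness = volume rate / (speed * 60 * width), i.e.
  thickness = throughput / (60 * speed * width * density) * 1000
  thickness = 38646 / (60 * 11.3 * 2.4 * 2500) * 1000 = 9.5 mm

9.5 mm


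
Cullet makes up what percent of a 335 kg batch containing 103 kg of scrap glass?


Cullet ratio = (cullet mass / total batch mass) * 100
  Ratio = 103 / 335 * 100 = 30.75%

30.75%


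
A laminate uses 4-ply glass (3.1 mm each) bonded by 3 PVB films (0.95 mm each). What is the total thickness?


Total thickness = glass contribution + PVB contribution
  Glass: 4 * 3.1 = 12.4 mm
  PVB: 3 * 0.95 = 2.85 mm
  Total = 12.4 + 2.85 = 15.25 mm

15.25 mm


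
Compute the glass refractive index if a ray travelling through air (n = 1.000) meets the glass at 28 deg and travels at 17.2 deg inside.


Apply Snell's law: n1 * sin(theta1) = n2 * sin(theta2)
  n2 = n1 * sin(theta1) / sin(theta2)
  sin(28) = 0.469472
  sin(17.2) = 0.295708
  n2 = 1.000 * 0.469472 / 0.295708 = 1.5876

1.5876


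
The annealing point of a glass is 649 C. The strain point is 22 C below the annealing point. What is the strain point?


Strain point = annealing point - difference:
  T_strain = 649 - 22 = 627 C

627 C


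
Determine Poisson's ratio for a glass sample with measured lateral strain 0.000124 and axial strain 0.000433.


Poisson's ratio: nu = lateral strain / axial strain
  nu = 0.000124 / 0.000433 = 0.2864

0.2864


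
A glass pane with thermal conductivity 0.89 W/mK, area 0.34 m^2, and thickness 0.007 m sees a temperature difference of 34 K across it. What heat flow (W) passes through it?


Fourier's law: Q = k * A * dT / t
  Q = 0.89 * 0.34 * 34 / 0.007
  Q = 10.2884 / 0.007 = 1469.8 W

1469.8 W


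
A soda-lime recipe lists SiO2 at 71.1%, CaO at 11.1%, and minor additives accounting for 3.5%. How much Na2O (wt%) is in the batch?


Pieces sum to 100%:
  Na2O = 100 - (SiO2 + CaO + others)
  Na2O = 100 - (71.1 + 11.1 + 3.5) = 14.3%

14.3%


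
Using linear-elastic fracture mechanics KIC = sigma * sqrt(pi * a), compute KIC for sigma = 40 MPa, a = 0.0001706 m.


Fracture toughness: KIC = sigma * sqrt(pi * a)
  pi * a = pi * 0.0001706 = 0.000535956
  sqrt(pi * a) = 0.023151
  KIC = 40 * 0.023151 = 0.926 MPa*sqrt(m)

0.926 MPa*sqrt(m)


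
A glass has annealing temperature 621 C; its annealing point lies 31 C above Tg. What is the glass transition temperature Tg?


Rearrange T_anneal = Tg + offset for Tg:
  Tg = T_anneal - offset = 621 - 31 = 590 C

590 C


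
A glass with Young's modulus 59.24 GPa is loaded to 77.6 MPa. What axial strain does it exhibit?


Rearrange E = sigma / epsilon:
  epsilon = sigma / E
  E (MPa) = 59.24 * 1000 = 59240
  epsilon = 77.6 / 59240 = 0.00131

0.00131


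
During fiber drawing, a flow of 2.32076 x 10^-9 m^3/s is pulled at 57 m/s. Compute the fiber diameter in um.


Cross-sectional area from continuity:
  A = Q / v = 2.32076 x 10^-9 / 57 = 4.071509 x 10^-11 m^2
Diameter from circular cross-section:
  d = sqrt(4A / pi) * 10^6 (m -> um)
  d = sqrt(4 * 4.071509 x 10^-11 / pi) * 10^6 = 7.2 um

7.2 um


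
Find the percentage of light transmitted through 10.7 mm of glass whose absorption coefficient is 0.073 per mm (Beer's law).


Beer-Lambert law: T = exp(-alpha * thickness)
  exponent = -0.073 * 10.7 = -0.7811
  T = exp(-0.7811) = 0.4579
  Percentage = 0.4579 * 100 = 45.79%

45.79%


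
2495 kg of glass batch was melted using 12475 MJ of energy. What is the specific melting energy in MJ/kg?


Rearrange E = m * s for s:
  s = E / m
  s = 12475 / 2495 = 5.0 MJ/kg

5.0 MJ/kg


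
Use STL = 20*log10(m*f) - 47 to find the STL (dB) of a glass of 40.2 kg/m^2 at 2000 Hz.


Mass law: STL = 20 * log10(m * f) - 47
  m * f = 40.2 * 2000 = 80400
  log10(80400) = 4.90526
  STL = 20 * 4.90526 - 47 = 98.1052 - 47 = 51.1 dB

51.1 dB


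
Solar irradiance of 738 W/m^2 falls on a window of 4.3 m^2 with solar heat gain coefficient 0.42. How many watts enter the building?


Solar heat gain: Q = Area * SHGC * Irradiance
  Q = 4.3 * 0.42 * 738 = 1332.8 W

1332.8 W


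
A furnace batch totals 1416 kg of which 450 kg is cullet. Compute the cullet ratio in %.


Cullet ratio = (cullet mass / total batch mass) * 100
  Ratio = 450 / 1416 * 100 = 31.78%

31.78%


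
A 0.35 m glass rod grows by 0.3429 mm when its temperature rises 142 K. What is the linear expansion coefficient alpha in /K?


Rearrange dL = alpha * L0 * dT for alpha:
  alpha = dL / (L0 * dT)
  alpha = (0.3429 / 1000) / (0.35 * 142) = 0.000006899 /K = 6.899 x 10^-6 /K

6.899 x 10^-6 /K


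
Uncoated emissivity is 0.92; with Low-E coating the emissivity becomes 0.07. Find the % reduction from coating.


Percentage reduction = (1 - coated/uncoated) * 100
  Ratio = 0.07 / 0.92 = 0.0761
  Reduction = (1 - 0.0761) * 100 = 92.4%

92.4%


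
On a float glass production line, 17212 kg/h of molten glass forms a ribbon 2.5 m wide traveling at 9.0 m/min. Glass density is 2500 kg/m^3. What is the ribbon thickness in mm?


Ribbon cross-section from mass balance:
  Volume rate = throughput / density = 17212 / 2500 = 6.8848 m^3/h
  thickness = volume rate / (speed * 60 * width), i.e.
  thickness = throughput / (60 * speed * width * density) * 1000
  thickness = 17212 / (60 * 9.0 * 2.5 * 2500) * 1000 = 5.1 mm

5.1 mm


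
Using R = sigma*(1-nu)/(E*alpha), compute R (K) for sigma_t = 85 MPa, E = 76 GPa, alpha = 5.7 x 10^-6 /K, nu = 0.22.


Thermal shock resistance: R = sigma * (1 - nu) / (E * alpha)
  Numerator = 85 * (1 - 0.22) = 66.3
  Denominator = 76 * 1000 * (5.7 x 10^-6) = 0.4332
  R = 66.3 / 0.4332 = 153.0 K

153.0 K


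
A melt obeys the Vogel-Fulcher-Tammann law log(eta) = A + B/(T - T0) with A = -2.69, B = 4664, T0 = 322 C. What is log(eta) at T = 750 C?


VFT equation: log(eta) = A + B / (T - T0)
  T - T0 = 750 - 322 = 428
  B / (T - T0) = 4664 / 428 = 10.897
  log(eta) = -2.69 + 10.897 = 8.207

8.207


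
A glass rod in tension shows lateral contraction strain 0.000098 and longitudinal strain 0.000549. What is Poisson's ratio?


Poisson's ratio: nu = lateral strain / axial strain
  nu = 0.000098 / 0.000549 = 0.1785

0.1785


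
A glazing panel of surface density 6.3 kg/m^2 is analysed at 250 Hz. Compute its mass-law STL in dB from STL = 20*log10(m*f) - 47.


Mass law: STL = 20 * log10(m * f) - 47
  m * f = 6.3 * 250 = 1575
  log10(1575) = 3.19728
  STL = 20 * 3.19728 - 47 = 63.9456 - 47 = 16.9 dB

16.9 dB


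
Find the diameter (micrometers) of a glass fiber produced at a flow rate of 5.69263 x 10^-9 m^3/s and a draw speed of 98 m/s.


Cross-sectional area from continuity:
  A = Q / v = 5.69263 x 10^-9 / 98 = 5.808806 x 10^-11 m^2
Diameter from circular cross-section:
  d = sqrt(4A / pi) * 10^6 (m -> um)
  d = sqrt(4 * 5.808806 x 10^-11 / pi) * 10^6 = 8.6 um

8.6 um


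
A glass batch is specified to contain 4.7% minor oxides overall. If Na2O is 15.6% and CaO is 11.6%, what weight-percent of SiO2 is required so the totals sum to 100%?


Known pieces sum to 100%:
  SiO2 = 100 - (others + Na2O + CaO)
  SiO2 = 100 - (4.7 + 15.6 + 11.6) = 68.1%

68.1%


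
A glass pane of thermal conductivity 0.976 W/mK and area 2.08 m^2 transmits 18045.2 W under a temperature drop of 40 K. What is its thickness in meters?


Fourier's law: t = k * A * dT / Q
  t = 0.976 * 2.08 * 40 / 18045.2
  t = 81.2032 / 18045.2 = 0.0045 m

0.0045 m


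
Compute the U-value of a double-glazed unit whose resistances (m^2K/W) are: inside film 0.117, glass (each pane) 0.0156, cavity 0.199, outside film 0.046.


Total thermal resistance (series):
  R_total = R_in + R_glass + R_air + R_glass + R_out
  R_total = 0.117 + 0.0156 + 0.199 + 0.0156 + 0.046 = 0.3932 m^2K/W
U-value = 1 / R_total = 1 / 0.3932 = 2.543 W/m^2K

2.543 W/m^2K


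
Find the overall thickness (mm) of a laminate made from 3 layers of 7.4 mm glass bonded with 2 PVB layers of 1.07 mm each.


Total thickness = glass contribution + PVB contribution
  Glass: 3 * 7.4 = 22.2 mm
  PVB: 2 * 1.07 = 2.14 mm
  Total = 22.2 + 2.14 = 24.34 mm

24.34 mm


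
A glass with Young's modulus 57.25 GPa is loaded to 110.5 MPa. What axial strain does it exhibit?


Rearrange E = sigma / epsilon:
  epsilon = sigma / E
  E (MPa) = 57.25 * 1000 = 57250
  epsilon = 110.5 / 57250 = 0.00193

0.00193


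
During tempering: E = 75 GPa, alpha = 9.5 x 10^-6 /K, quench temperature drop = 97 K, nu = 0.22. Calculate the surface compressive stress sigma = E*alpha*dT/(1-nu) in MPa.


Tempering stress: sigma = E * alpha * dT / (1 - nu)
  E (MPa) = 75 * 1000 = 75000
  Numerator = 75000 * (9.5 x 10^-6) * 97 = 69.1125
  Denominator = 1 - 0.22 = 0.78
  sigma = 69.1125 / 0.78 = 88.6 MPa

88.6 MPa


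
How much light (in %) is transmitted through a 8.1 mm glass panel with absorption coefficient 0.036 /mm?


Beer-Lambert law: T = exp(-alpha * thickness)
  exponent = -0.036 * 8.1 = -0.2916
  T = exp(-0.2916) = 0.7471
  Percentage = 0.7471 * 100 = 74.71%

74.71%


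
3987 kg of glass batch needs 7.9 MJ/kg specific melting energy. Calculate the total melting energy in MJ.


Total energy = mass * specific energy
  E = 3987 * 7.9 = 31497.3 MJ

31497.3 MJ


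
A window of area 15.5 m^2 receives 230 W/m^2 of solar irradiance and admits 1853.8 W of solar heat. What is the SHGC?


Rearrange Q = Area * SHGC * Irradiance:
  SHGC = Q / (Area * Irradiance)
  SHGC = 1853.8 / (15.5 * 230) = 0.52

0.52


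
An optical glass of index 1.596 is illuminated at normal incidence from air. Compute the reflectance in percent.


Fresnel reflectance at normal incidence:
  R = ((n - 1)/(n + 1))^2
  (n - 1)/(n + 1) = (1.596 - 1)/(1.596 + 1) = 0.229584
  R = 0.229584^2 = 0.0527088
  R(%) = 0.0527088 * 100 = 5.271%

5.271%


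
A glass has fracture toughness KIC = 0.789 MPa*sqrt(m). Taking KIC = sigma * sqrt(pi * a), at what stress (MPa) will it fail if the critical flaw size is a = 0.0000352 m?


Rearrange KIC = sigma * sqrt(pi * a):
  sigma = KIC / sqrt(pi * a)
  sqrt(pi * 0.0000352) = 0.010516
  sigma = 0.789 / 0.010516 = 75.03 MPa

75.03 MPa


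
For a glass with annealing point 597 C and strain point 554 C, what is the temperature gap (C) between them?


Gap = T_anneal - T_strain:
  gap = 597 - 554 = 43 C

43 C


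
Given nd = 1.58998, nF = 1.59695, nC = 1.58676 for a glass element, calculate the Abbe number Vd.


Abbe number formula: Vd = (nd - 1) / (nF - nC)
  nd - 1 = 1.58998 - 1 = 0.58998
  nF - nC = 1.59695 - 1.58676 = 0.01019
  Vd = 0.58998 / 0.01019 = 57.9

57.9


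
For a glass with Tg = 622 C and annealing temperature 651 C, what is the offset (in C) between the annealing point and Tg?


Offset = T_anneal - Tg:
  offset = 651 - 622 = 29 C

29 C


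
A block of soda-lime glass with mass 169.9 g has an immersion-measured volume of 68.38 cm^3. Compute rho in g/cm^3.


Use the definition of density:
  rho = mass / volume
  rho = 169.9 / 68.38 = 2.485 g/cm^3

2.485 g/cm^3


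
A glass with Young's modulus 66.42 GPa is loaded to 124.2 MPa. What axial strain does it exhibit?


Rearrange E = sigma / epsilon:
  epsilon = sigma / E
  E (MPa) = 66.42 * 1000 = 66420
  epsilon = 124.2 / 66420 = 0.00187

0.00187


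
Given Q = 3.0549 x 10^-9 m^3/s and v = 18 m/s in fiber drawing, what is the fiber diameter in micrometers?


Cross-sectional area from continuity:
  A = Q / v = 3.0549 x 10^-9 / 18 = 1.697167 x 10^-10 m^2
Diameter from circular cross-section:
  d = sqrt(4A / pi) * 10^6 (m -> um)
  d = sqrt(4 * 1.697167 x 10^-10 / pi) * 10^6 = 14.7 um

14.7 um


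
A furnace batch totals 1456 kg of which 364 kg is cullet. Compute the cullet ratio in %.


Cullet ratio = (cullet mass / total batch mass) * 100
  Ratio = 364 / 1456 * 100 = 25.0%

25.0%


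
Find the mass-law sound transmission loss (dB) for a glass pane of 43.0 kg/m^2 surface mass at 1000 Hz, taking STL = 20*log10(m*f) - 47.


Mass law: STL = 20 * log10(m * f) - 47
  m * f = 43.0 * 1000 = 43000
  log10(43000) = 4.63347
  STL = 20 * 4.63347 - 47 = 92.6694 - 47 = 45.7 dB

45.7 dB


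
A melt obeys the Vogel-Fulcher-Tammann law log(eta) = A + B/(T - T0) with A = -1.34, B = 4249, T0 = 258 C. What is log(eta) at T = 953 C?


VFT equation: log(eta) = A + B / (T - T0)
  T - T0 = 953 - 258 = 695
  B / (T - T0) = 4249 / 695 = 6.114
  log(eta) = -1.34 + 6.114 = 4.774

4.774


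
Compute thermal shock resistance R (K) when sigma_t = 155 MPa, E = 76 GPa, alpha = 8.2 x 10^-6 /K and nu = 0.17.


Thermal shock resistance: R = sigma * (1 - nu) / (E * alpha)
  Numerator = 155 * (1 - 0.17) = 128.65
  Denominator = 76 * 1000 * (8.2 x 10^-6) = 0.6232
  R = 128.65 / 0.6232 = 206.4 K

206.4 K


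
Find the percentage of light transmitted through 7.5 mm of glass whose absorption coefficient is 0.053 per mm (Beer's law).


Beer-Lambert law: T = exp(-alpha * thickness)
  exponent = -0.053 * 7.5 = -0.3975
  T = exp(-0.3975) = 0.672
  Percentage = 0.672 * 100 = 67.2%

67.2%


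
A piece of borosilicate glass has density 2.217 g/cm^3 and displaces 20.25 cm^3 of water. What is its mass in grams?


Rearrange rho = m / V:
  m = rho * V
  m = 2.217 * 20.25 = 44.894 g

44.894 g


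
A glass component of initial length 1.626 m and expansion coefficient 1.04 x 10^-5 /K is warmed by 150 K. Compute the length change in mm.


Thermal expansion formula: dL = alpha * L0 * dT
  dL = (1.04 x 10^-5) * 1.626 * 150 = 0.00253656 m
Convert to mm: 0.00253656 * 1000 = 2.5366 mm

2.5366 mm


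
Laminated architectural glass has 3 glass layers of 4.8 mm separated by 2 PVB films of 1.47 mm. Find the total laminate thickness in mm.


Total thickness = glass contribution + PVB contribution
  Glass: 3 * 4.8 = 14.4 mm
  PVB: 2 * 1.47 = 2.94 mm
  Total = 14.4 + 2.94 = 17.34 mm

17.34 mm


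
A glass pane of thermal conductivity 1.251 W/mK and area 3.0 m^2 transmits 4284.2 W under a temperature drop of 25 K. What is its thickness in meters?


Fourier's law: t = k * A * dT / Q
  t = 1.251 * 3.0 * 25 / 4284.2
  t = 93.825 / 4284.2 = 0.0219 m

0.0219 m


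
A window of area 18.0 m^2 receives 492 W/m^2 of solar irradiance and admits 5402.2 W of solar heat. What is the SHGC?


Rearrange Q = Area * SHGC * Irradiance:
  SHGC = Q / (Area * Irradiance)
  SHGC = 5402.2 / (18.0 * 492) = 0.61

0.61


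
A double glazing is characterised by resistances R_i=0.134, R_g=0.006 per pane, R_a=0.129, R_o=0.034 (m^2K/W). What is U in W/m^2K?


Total thermal resistance (series):
  R_total = R_in + R_glass + R_air + R_glass + R_out
  R_total = 0.134 + 0.006 + 0.129 + 0.006 + 0.034 = 0.309 m^2K/W
U-value = 1 / R_total = 1 / 0.309 = 3.236 W/m^2K

3.236 W/m^2K


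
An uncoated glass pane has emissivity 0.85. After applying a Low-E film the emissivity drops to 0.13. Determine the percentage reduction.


Percentage reduction = (1 - coated/uncoated) * 100
  Ratio = 0.13 / 0.85 = 0.1529
  Reduction = (1 - 0.1529) * 100 = 84.7%

84.7%


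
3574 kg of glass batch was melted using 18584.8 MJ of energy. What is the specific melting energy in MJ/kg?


Rearrange E = m * s for s:
  s = E / m
  s = 18584.8 / 3574 = 5.2 MJ/kg

5.2 MJ/kg


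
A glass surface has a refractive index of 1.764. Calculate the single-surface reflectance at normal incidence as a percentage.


Fresnel reflectance at normal incidence:
  R = ((n - 1)/(n + 1))^2
  (n - 1)/(n + 1) = (1.764 - 1)/(1.764 + 1) = 0.276411
  R = 0.276411^2 = 0.076403
  R(%) = 0.076403 * 100 = 7.64%

7.64%


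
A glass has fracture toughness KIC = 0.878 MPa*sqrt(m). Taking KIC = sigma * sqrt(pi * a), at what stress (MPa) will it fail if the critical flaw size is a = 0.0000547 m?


Rearrange KIC = sigma * sqrt(pi * a):
  sigma = KIC / sqrt(pi * a)
  sqrt(pi * 0.0000547) = 0.013109
  sigma = 0.878 / 0.013109 = 66.98 MPa

66.98 MPa


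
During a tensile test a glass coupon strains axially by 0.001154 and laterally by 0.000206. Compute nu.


Poisson's ratio: nu = lateral strain / axial strain
  nu = 0.000206 / 0.001154 = 0.1785

0.1785


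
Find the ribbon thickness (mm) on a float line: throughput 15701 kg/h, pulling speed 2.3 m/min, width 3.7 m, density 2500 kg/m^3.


Ribbon cross-section from mass balance:
  Volume rate = throughput / density = 15701 / 2500 = 6.2804 m^3/h
  thickness = volume rate / (speed * 60 * width), i.e.
  thickness = throughput / (60 * speed * width * density) * 1000
  thickness = 15701 / (60 * 2.3 * 3.7 * 2500) * 1000 = 12.3 mm

12.3 mm


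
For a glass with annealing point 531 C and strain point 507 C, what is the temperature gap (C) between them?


Gap = T_anneal - T_strain:
  gap = 531 - 507 = 24 C

24 C


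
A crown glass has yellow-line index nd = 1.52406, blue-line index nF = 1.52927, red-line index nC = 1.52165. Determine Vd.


Abbe number formula: Vd = (nd - 1) / (nF - nC)
  nd - 1 = 1.52406 - 1 = 0.52406
  nF - nC = 1.52927 - 1.52165 = 0.00762
  Vd = 0.52406 / 0.00762 = 68.77

68.77


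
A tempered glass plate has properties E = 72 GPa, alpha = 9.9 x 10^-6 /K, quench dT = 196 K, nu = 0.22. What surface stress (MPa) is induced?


Tempering stress: sigma = E * alpha * dT / (1 - nu)
  E (MPa) = 72 * 1000 = 72000
  Numerator = 72000 * (9.9 x 10^-6) * 196 = 139.7088
  Denominator = 1 - 0.22 = 0.78
  sigma = 139.7088 / 0.78 = 179.1 MPa

179.1 MPa


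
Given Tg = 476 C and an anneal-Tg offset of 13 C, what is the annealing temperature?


The annealing temperature is Tg plus the offset:
  T_anneal = 476 + 13 = 489 C

489 C


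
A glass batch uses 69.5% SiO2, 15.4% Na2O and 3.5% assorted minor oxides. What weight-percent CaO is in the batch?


Pieces sum to 100%:
  CaO = 100 - (SiO2 + Na2O + others)
  CaO = 100 - (69.5 + 15.4 + 3.5) = 11.6%

11.6%


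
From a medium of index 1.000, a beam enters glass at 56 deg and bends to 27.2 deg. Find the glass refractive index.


Apply Snell's law: n1 * sin(theta1) = n2 * sin(theta2)
  n2 = n1 * sin(theta1) / sin(theta2)
  sin(56) = 0.829038
  sin(27.2) = 0.457098
  n2 = 1.000 * 0.829038 / 0.457098 = 1.8137

1.8137


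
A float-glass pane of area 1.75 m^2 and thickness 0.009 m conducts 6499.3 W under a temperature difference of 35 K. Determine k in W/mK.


Fourier's law rearranged: k = Q * t / (A * dT)
  Numerator = 6499.3 * 0.009 = 58.4937
  Denominator = 1.75 * 35 = 61.25
  k = 58.4937 / 61.25 = 0.955 W/mK

0.955 W/mK


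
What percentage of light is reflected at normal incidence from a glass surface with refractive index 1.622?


Fresnel reflectance at normal incidence:
  R = ((n - 1)/(n + 1))^2
  (n - 1)/(n + 1) = (1.622 - 1)/(1.622 + 1) = 0.237223
  R = 0.237223^2 = 0.0562748
  R(%) = 0.0562748 * 100 = 5.627%

5.627%


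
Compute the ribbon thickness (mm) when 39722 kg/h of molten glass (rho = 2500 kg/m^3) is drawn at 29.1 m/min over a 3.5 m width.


Ribbon cross-section from mass balance:
  Volume rate = throughput / density = 39722 / 2500 = 15.8888 m^3/h
  thickness = volume rate / (speed * 60 * width), i.e.
  thickness = throughput / (60 * speed * width * density) * 1000
  thickness = 39722 / (60 * 29.1 * 3.5 * 2500) * 1000 = 2.6 mm

2.6 mm


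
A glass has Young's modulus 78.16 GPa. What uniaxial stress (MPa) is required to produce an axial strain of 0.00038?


Rearrange E = sigma / epsilon:
  sigma = E * epsilon
  E (MPa) = 78.16 * 1000 = 78160
  sigma = 78160 * 0.00038 = 29.7 MPa

29.7 MPa


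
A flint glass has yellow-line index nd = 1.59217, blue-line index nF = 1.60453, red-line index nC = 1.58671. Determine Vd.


Abbe number formula: Vd = (nd - 1) / (nF - nC)
  nd - 1 = 1.59217 - 1 = 0.59217
  nF - nC = 1.60453 - 1.58671 = 0.01782
  Vd = 0.59217 / 0.01782 = 33.23

33.23


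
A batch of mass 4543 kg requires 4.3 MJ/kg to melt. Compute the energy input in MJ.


Total energy = mass * specific energy
  E = 4543 * 4.3 = 19534.9 MJ

19534.9 MJ


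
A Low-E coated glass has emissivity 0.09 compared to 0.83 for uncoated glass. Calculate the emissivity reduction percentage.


Percentage reduction = (1 - coated/uncoated) * 100
  Ratio = 0.09 / 0.83 = 0.1084
  Reduction = (1 - 0.1084) * 100 = 89.2%

89.2%


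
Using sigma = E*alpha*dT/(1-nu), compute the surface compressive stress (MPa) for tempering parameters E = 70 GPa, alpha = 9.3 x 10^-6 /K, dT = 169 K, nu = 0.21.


Tempering stress: sigma = E * alpha * dT / (1 - nu)
  E (MPa) = 70 * 1000 = 70000
  Numerator = 70000 * (9.3 x 10^-6) * 169 = 110.019
  Denominator = 1 - 0.21 = 0.79
  sigma = 110.019 / 0.79 = 139.3 MPa

139.3 MPa


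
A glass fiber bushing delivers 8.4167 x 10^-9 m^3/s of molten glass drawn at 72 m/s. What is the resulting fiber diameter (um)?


Cross-sectional area from continuity:
  A = Q / v = 8.4167 x 10^-9 / 72 = 1.168986 x 10^-10 m^2
Diameter from circular cross-section:
  d = sqrt(4A / pi) * 10^6 (m -> um)
  d = sqrt(4 * 1.168986 x 10^-10 / pi) * 10^6 = 12.2 um

12.2 um


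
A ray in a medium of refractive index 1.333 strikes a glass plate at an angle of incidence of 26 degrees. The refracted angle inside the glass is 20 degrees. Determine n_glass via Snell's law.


Apply Snell's law: n1 * sin(theta1) = n2 * sin(theta2)
  n2 = n1 * sin(theta1) / sin(theta2)
  sin(26) = 0.438371
  sin(20) = 0.34202
  n2 = 1.333 * 0.438371 / 0.34202 = 1.7085

1.7085


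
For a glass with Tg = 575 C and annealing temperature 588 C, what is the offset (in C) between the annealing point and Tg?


Offset = T_anneal - Tg:
  offset = 588 - 575 = 13 C

13 C


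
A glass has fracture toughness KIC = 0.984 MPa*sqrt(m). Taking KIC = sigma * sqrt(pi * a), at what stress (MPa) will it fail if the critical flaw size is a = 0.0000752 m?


Rearrange KIC = sigma * sqrt(pi * a):
  sigma = KIC / sqrt(pi * a)
  sqrt(pi * 0.0000752) = 0.01537
  sigma = 0.984 / 0.01537 = 64.02 MPa

64.02 MPa


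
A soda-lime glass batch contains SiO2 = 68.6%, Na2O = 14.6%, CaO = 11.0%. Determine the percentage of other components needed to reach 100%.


Sum the three major oxides:
  SiO2 + Na2O + CaO = 68.6 + 14.6 + 11.0 = 94.2%
Subtract from 100%:
  Others = 100 - 94.2 = 5.8%

5.8%


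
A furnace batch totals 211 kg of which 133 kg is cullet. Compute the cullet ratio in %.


Cullet ratio = (cullet mass / total batch mass) * 100
  Ratio = 133 / 211 * 100 = 63.03%

63.03%


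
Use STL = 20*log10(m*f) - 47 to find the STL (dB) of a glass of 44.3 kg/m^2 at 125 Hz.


Mass law: STL = 20 * log10(m * f) - 47
  m * f = 44.3 * 125 = 5537.5
  log10(5537.5) = 3.74331
  STL = 20 * 3.74331 - 47 = 74.8662 - 47 = 27.9 dB

27.9 dB


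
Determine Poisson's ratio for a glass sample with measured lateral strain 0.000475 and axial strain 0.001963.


Poisson's ratio: nu = lateral strain / axial strain
  nu = 0.000475 / 0.001963 = 0.242

0.242


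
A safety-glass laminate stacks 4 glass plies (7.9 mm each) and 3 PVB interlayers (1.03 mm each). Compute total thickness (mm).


Total thickness = glass contribution + PVB contribution
  Glass: 4 * 7.9 = 31.6 mm
  PVB: 3 * 1.03 = 3.09 mm
  Total = 31.6 + 3.09 = 34.69 mm

34.69 mm


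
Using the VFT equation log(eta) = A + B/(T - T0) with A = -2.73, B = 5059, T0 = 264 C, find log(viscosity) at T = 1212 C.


VFT equation: log(eta) = A + B / (T - T0)
  T - T0 = 1212 - 264 = 948
  B / (T - T0) = 5059 / 948 = 5.336
  log(eta) = -2.73 + 5.336 = 2.606

2.606


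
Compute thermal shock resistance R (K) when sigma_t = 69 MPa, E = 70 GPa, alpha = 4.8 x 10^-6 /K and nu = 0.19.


Thermal shock resistance: R = sigma * (1 - nu) / (E * alpha)
  Numerator = 69 * (1 - 0.19) = 55.89
  Denominator = 70 * 1000 * (4.8 x 10^-6) = 0.336
  R = 55.89 / 0.336 = 166.3 K

166.3 K


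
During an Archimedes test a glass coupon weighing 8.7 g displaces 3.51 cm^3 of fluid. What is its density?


Use the definition of density:
  rho = mass / volume
  rho = 8.7 / 3.51 = 2.479 g/cm^3

2.479 g/cm^3


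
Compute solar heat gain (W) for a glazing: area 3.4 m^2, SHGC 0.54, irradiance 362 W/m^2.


Solar heat gain: Q = Area * SHGC * Irradiance
  Q = 3.4 * 0.54 * 362 = 664.6 W

664.6 W


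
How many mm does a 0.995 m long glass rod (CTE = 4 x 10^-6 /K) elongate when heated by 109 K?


Thermal expansion formula: dL = alpha * L0 * dT
  dL = (4 x 10^-6) * 0.995 * 109 = 0.00043382 m
Convert to mm: 0.00043382 * 1000 = 0.4338 mm

0.4338 mm


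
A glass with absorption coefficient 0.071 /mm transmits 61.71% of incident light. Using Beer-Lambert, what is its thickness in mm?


Rearrange T = exp(-alpha * thickness):
  thickness = -ln(T) / alpha
  T = 61.71/100 = 0.6171
  ln(T) = -0.48272
  -ln(T) = 0.48272
  thickness = 0.48272 / 0.071 = 6.8 mm

6.8 mm


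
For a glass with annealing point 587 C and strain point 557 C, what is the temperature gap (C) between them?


Gap = T_anneal - T_strain:
  gap = 587 - 557 = 30 C

30 C


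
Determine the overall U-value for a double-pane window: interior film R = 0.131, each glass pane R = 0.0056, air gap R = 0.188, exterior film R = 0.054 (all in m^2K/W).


Total thermal resistance (series):
  R_total = R_in + R_glass + R_air + R_glass + R_out
  R_total = 0.131 + 0.0056 + 0.188 + 0.0056 + 0.054 = 0.3842 m^2K/W
U-value = 1 / R_total = 1 / 0.3842 = 2.603 W/m^2K

2.603 W/m^2K


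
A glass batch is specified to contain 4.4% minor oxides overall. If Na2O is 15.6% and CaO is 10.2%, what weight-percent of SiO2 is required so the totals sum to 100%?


Known pieces sum to 100%:
  SiO2 = 100 - (others + Na2O + CaO)
  SiO2 = 100 - (4.4 + 15.6 + 10.2) = 69.8%

69.8%


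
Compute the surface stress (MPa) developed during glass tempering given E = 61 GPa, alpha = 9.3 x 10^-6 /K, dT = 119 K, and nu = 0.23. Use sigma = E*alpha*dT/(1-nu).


Tempering stress: sigma = E * alpha * dT / (1 - nu)
  E (MPa) = 61 * 1000 = 61000
  Numerator = 61000 * (9.3 x 10^-6) * 119 = 67.5087
  Denominator = 1 - 0.23 = 0.77
  sigma = 67.5087 / 0.77 = 87.7 MPa

87.7 MPa


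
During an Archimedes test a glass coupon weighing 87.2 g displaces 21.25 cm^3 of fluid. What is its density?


Use the definition of density:
  rho = mass / volume
  rho = 87.2 / 21.25 = 4.104 g/cm^3

4.104 g/cm^3


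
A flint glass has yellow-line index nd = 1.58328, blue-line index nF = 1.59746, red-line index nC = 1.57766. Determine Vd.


Abbe number formula: Vd = (nd - 1) / (nF - nC)
  nd - 1 = 1.58328 - 1 = 0.58328
  nF - nC = 1.59746 - 1.57766 = 0.0198
  Vd = 0.58328 / 0.0198 = 29.46

29.46


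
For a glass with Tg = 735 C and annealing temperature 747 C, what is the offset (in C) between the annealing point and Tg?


Offset = T_anneal - Tg:
  offset = 747 - 735 = 12 C

12 C


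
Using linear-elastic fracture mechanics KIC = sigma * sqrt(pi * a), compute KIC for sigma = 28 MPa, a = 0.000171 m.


Fracture toughness: KIC = sigma * sqrt(pi * a)
  pi * a = pi * 0.000171 = 0.000537212
  sqrt(pi * a) = 0.023178
  KIC = 28 * 0.023178 = 0.649 MPa*sqrt(m)

0.649 MPa*sqrt(m)


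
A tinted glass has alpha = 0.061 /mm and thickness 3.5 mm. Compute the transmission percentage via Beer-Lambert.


Beer-Lambert law: T = exp(-alpha * thickness)
  exponent = -0.061 * 3.5 = -0.2135
  T = exp(-0.2135) = 0.8078
  Percentage = 0.8078 * 100 = 80.78%

80.78%


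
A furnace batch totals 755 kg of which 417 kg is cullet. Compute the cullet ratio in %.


Cullet ratio = (cullet mass / total batch mass) * 100
  Ratio = 417 / 755 * 100 = 55.23%

55.23%


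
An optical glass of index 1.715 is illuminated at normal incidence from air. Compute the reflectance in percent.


Fresnel reflectance at normal incidence:
  R = ((n - 1)/(n + 1))^2
  (n - 1)/(n + 1) = (1.715 - 1)/(1.715 + 1) = 0.263352
  R = 0.263352^2 = 0.0693543
  R(%) = 0.0693543 * 100 = 6.935%

6.935%


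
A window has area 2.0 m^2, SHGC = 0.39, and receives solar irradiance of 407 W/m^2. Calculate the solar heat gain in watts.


Solar heat gain: Q = Area * SHGC * Irradiance
  Q = 2.0 * 0.39 * 407 = 317.5 W

317.5 W


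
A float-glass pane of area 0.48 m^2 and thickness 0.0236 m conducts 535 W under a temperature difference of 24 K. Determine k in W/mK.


Fourier's law rearranged: k = Q * t / (A * dT)
  Numerator = 535 * 0.0236 = 12.626
  Denominator = 0.48 * 24 = 11.52
  k = 12.626 / 11.52 = 1.096 W/mK

1.096 W/mK


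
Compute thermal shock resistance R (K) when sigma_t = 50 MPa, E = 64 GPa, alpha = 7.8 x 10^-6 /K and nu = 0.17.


Thermal shock resistance: R = sigma * (1 - nu) / (E * alpha)
  Numerator = 50 * (1 - 0.17) = 41.5
  Denominator = 64 * 1000 * (7.8 x 10^-6) = 0.4992
  R = 41.5 / 0.4992 = 83.1 K

83.1 K


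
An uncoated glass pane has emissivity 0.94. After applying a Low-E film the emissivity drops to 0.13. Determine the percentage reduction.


Percentage reduction = (1 - coated/uncoated) * 100
  Ratio = 0.13 / 0.94 = 0.1383
  Reduction = (1 - 0.1383) * 100 = 86.2%

86.2%


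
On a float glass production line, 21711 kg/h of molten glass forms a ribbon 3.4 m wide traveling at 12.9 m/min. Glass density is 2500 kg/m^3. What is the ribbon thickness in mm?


Ribbon cross-section from mass balance:
  Volume rate = throughput / density = 21711 / 2500 = 8.6844 m^3/h
  thickness = volume rate / (speed * 60 * width), i.e.
  thickness = throughput / (60 * speed * width * density) * 1000
  thickness = 21711 / (60 * 12.9 * 3.4 * 2500) * 1000 = 3.3 mm

3.3 mm


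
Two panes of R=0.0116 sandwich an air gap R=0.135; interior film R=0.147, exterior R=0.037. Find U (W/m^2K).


Total thermal resistance (series):
  R_total = R_in + R_glass + R_air + R_glass + R_out
  R_total = 0.147 + 0.0116 + 0.135 + 0.0116 + 0.037 = 0.3422 m^2K/W
U-value = 1 / R_total = 1 / 0.3422 = 2.922 W/m^2K

2.922 W/m^2K


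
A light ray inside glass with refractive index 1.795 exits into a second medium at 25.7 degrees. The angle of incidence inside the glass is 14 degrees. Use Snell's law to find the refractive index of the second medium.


Apply Snell's law: n1 * sin(theta1) = n2 * sin(theta2)
  n2 = n1 * sin(theta1) / sin(theta2)
  sin(14) = 0.241922
  sin(25.7) = 0.433659
  n2 = 1.795 * 0.241922 / 0.433659 = 1.0014

1.0014


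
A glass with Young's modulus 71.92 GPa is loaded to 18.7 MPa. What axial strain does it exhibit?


Rearrange E = sigma / epsilon:
  epsilon = sigma / E
  E (MPa) = 71.92 * 1000 = 71920
  epsilon = 18.7 / 71920 = 0.00026

0.00026


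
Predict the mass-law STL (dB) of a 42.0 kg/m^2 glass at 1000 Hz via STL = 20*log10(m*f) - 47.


Mass law: STL = 20 * log10(m * f) - 47
  m * f = 42.0 * 1000 = 42000
  log10(42000) = 4.62325
  STL = 20 * 4.62325 - 47 = 92.465 - 47 = 45.5 dB

45.5 dB


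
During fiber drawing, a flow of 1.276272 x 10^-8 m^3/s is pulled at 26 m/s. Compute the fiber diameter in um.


Cross-sectional area from continuity:
  A = Q / v = 1.276272 x 10^-8 / 26 = 4.908738 x 10^-10 m^2
Diameter from circular cross-section:
  d = sqrt(4A / pi) * 10^6 (m -> um)
  d = sqrt(4 * 4.908738 x 10^-10 / pi) * 10^6 = 25.0 um

25.0 um


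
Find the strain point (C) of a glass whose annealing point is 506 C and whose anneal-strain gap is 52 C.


Strain point = annealing point - difference:
  T_strain = 506 - 52 = 454 C

454 C


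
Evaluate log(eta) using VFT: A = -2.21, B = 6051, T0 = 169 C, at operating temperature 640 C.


VFT equation: log(eta) = A + B / (T - T0)
  T - T0 = 640 - 169 = 471
  B / (T - T0) = 6051 / 471 = 12.847
  log(eta) = -2.21 + 12.847 = 10.637

10.637


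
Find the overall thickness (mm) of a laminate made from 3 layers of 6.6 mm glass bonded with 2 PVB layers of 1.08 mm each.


Total thickness = glass contribution + PVB contribution
  Glass: 3 * 6.6 = 19.8 mm
  PVB: 2 * 1.08 = 2.16 mm
  Total = 19.8 + 2.16 = 21.96 mm

21.96 mm


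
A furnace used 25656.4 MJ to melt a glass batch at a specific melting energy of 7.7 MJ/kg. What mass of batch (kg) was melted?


Rearrange E = m * s for m:
  m = E / s
  m = 25656.4 / 7.7 = 3332.0 kg

3332.0 kg


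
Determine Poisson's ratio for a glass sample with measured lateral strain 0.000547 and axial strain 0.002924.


Poisson's ratio: nu = lateral strain / axial strain
  nu = 0.000547 / 0.002924 = 0.1871

0.1871


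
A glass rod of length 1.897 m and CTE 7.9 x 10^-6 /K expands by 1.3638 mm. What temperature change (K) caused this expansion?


Rearrange dL = alpha * L0 * dT for dT:
  dT = dL / (alpha * L0)
  dL (m) = 1.3638 / 1000 = 0.0013638
  dT = 0.0013638 / ((7.9 x 10^-6) * 1.897) = 91.0 K

91.0 K


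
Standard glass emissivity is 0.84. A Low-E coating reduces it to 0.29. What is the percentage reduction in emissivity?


Percentage reduction = (1 - coated/uncoated) * 100
  Ratio = 0.29 / 0.84 = 0.3452
  Reduction = (1 - 0.3452) * 100 = 65.5%

65.5%


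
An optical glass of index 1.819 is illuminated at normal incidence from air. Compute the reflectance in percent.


Fresnel reflectance at normal incidence:
  R = ((n - 1)/(n + 1))^2
  (n - 1)/(n + 1) = (1.819 - 1)/(1.819 + 1) = 0.290529
  R = 0.290529^2 = 0.0844071
  R(%) = 0.0844071 * 100 = 8.441%

8.441%


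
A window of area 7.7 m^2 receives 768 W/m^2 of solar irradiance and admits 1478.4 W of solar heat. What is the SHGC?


Rearrange Q = Area * SHGC * Irradiance:
  SHGC = Q / (Area * Irradiance)
  SHGC = 1478.4 / (7.7 * 768) = 0.25

0.25


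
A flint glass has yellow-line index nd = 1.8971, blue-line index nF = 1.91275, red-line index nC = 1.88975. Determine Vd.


Abbe number formula: Vd = (nd - 1) / (nF - nC)
  nd - 1 = 1.8971 - 1 = 0.8971
  nF - nC = 1.91275 - 1.88975 = 0.023
  Vd = 0.8971 / 0.023 = 39.0

39.0


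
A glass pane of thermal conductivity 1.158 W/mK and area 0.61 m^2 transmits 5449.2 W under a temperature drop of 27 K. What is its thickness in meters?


Fourier's law: t = k * A * dT / Q
  t = 1.158 * 0.61 * 27 / 5449.2
  t = 19.07226 / 5449.2 = 0.0035 m

0.0035 m


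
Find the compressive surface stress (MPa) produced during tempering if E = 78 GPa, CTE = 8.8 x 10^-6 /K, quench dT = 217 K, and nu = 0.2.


Tempering stress: sigma = E * alpha * dT / (1 - nu)
  E (MPa) = 78 * 1000 = 78000
  Numerator = 78000 * (8.8 x 10^-6) * 217 = 148.9488
  Denominator = 1 - 0.2 = 0.8
  sigma = 148.9488 / 0.8 = 186.2 MPa

186.2 MPa


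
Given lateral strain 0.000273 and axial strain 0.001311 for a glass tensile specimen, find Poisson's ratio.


Poisson's ratio: nu = lateral strain / axial strain
  nu = 0.000273 / 0.001311 = 0.2082

0.2082


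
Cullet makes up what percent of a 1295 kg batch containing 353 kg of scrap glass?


Cullet ratio = (cullet mass / total batch mass) * 100
  Ratio = 353 / 1295 * 100 = 27.26%

27.26%


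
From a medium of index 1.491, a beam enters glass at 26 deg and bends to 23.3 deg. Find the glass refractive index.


Apply Snell's law: n1 * sin(theta1) = n2 * sin(theta2)
  n2 = n1 * sin(theta1) / sin(theta2)
  sin(26) = 0.438371
  sin(23.3) = 0.395546
  n2 = 1.491 * 0.438371 / 0.395546 = 1.6524

1.6524


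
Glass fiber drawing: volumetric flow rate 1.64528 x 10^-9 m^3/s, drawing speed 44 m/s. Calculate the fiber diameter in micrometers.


Cross-sectional area from continuity:
  A = Q / v = 1.64528 x 10^-9 / 44 = 3.739273 x 10^-11 m^2
Diameter from circular cross-section:
  d = sqrt(4A / pi) * 10^6 (m -> um)
  d = sqrt(4 * 3.739273 x 10^-11 / pi) * 10^6 = 6.9 um

6.9 um


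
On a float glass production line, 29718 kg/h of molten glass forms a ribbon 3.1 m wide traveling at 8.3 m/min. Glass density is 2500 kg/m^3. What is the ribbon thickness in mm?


Ribbon cross-section from mass balance:
  Volume rate = throughput / density = 29718 / 2500 = 11.8872 m^3/h
  thickness = volume rate / (speed * 60 * width), i.e.
  thickness = throughput / (60 * speed * width * density) * 1000
  thickness = 29718 / (60 * 8.3 * 3.1 * 2500) * 1000 = 7.7 mm

7.7 mm


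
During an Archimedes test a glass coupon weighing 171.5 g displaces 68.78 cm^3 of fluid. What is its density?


Use the definition of density:
  rho = mass / volume
  rho = 171.5 / 68.78 = 2.493 g/cm^3

2.493 g/cm^3
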